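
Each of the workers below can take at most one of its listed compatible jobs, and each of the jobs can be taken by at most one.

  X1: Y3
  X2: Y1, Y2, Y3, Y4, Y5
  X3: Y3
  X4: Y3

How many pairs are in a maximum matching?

Unit-capacity flow: source→left, listed edges, right→sink; max matching = max flow.
Augmenting path X1→Y3 (+1); matched 1.
Augmenting path X2→Y1 (+1); matched 2.
No augmenting path remains; maximum matching = 2.
König certificate: {X2, Y3} is a vertex cover of size 2 (every listed pair touches it), so no matching can be larger.

2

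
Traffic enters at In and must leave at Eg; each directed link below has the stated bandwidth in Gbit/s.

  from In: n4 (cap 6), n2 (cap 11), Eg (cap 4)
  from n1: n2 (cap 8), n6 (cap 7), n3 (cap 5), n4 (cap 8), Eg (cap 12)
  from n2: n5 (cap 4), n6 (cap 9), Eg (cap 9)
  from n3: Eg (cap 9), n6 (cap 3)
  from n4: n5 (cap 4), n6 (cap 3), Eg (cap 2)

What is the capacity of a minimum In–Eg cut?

15

Augment In→Eg: bottleneck 4, flow now 4.
Augment In→n2→Eg: bottleneck 9, flow now 13.
Augment In→n4→Eg: bottleneck 2, flow now 15.
No augmenting path remains; maximum flow = 15.
By max-flow min-cut, the minimum cut capacity equals the max flow.
In the residual graph, reachable from In: {In, n2, n4, n5, n6}.
Min-cut edges: In→Eg (4), n2→Eg (9), n4→Eg (2); capacity 4 + 9 + 2 = 15.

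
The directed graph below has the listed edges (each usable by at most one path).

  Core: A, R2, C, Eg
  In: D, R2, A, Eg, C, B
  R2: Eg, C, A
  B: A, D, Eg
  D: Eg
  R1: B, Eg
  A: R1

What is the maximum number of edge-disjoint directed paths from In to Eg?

5

Assign every edge capacity 1; by Menger, the answer equals the max flow.
Path In→Eg (+1); total 1.
Path In→B→Eg (+1); total 2.
Path In→D→Eg (+1); total 3.
Path In→R2→Eg (+1); total 4.
Path In→A→R1→Eg (+1); total 5.
No residual In→Eg path; max flow = 5.
Certifying cut of size 5: {In→A, In→B, In→D, In→Eg, In→R2}.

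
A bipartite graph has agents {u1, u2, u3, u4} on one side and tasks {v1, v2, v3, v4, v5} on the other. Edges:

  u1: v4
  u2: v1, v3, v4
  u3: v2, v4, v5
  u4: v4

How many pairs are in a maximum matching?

Unit-capacity flow: source→left, listed edges, right→sink; max matching = max flow.
Augmenting path u1→v4 (+1); matched 1.
Augmenting path u2→v1 (+1); matched 2.
Augmenting path u3→v2 (+1); matched 3.
No augmenting path remains; maximum matching = 3.
König certificate: {u2, u3, v4} is a vertex cover of size 3 (every listed pair touches it), so no matching can be larger.

3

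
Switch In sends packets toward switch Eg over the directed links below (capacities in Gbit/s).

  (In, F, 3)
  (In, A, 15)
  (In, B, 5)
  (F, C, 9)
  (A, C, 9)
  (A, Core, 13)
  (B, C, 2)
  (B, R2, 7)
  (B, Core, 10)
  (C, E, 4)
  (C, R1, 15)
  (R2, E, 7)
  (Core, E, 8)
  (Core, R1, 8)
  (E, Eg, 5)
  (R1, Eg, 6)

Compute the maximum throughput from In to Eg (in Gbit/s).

11

Augment In→F→C→E→Eg: bottleneck 3, flow now 3.
Augment In→A→C→E→Eg: bottleneck 1, flow now 4.
Augment In→A→C→R1→Eg: bottleneck 6, flow now 10.
Augment In→A→Core→E→Eg: bottleneck 1, flow now 11.
No augmenting path remains; maximum flow = 11.
In the residual graph, reachable from In: {In, F, A, B, C, R2, Core, E, R1}.
Min-cut edges: E→Eg (5), R1→Eg (6); capacity 5 + 6 = 11.
This cut is saturated, so no flow can exceed 11.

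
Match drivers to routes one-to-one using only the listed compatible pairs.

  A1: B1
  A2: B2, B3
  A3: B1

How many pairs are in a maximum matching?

2

Unit-capacity flow: source→left, listed edges, right→sink; max matching = max flow.
Augmenting path A1→B1 (+1); matched 1.
Augmenting path A2→B2 (+1); matched 2.
No augmenting path remains; maximum matching = 2.
König certificate: {A2, B1} is a vertex cover of size 2 (every listed pair touches it), so no matching can be larger.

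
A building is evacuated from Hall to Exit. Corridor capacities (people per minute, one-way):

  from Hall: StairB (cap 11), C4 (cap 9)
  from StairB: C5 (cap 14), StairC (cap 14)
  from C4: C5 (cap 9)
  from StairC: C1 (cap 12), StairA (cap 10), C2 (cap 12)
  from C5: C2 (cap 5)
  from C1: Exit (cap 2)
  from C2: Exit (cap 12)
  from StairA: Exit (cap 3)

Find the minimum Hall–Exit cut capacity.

16

Augment Hall→StairB→StairC→C1→Exit: bottleneck 2, flow now 2.
Augment Hall→StairB→StairC→C2→Exit: bottleneck 9, flow now 11.
Augment Hall→C4→C5→C2→Exit: bottleneck 3, flow now 14.
Augment Hall→C4→C5→C2→StairC→StairA→Exit: bottleneck 2, flow now 16. (uses reverse residual edge)
No augmenting path remains; maximum flow = 16.
By max-flow min-cut, the minimum cut capacity equals the max flow.
In the residual graph, reachable from Hall: {Hall, C4, C5}.
Min-cut edges: Hall→StairB (11), C5→C2 (5); capacity 11 + 5 = 16.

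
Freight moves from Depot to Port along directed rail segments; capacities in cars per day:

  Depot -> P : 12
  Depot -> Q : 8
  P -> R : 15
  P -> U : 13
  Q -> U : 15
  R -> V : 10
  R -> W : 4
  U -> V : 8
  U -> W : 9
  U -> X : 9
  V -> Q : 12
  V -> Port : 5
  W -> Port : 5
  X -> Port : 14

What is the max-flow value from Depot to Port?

Augment Depot→P→R→V→Port: bottleneck 5, flow now 5.
Augment Depot→P→R→W→Port: bottleneck 4, flow now 9.
Augment Depot→P→U→W→Port: bottleneck 1, flow now 10.
Augment Depot→P→U→X→Port: bottleneck 2, flow now 12.
Augment Depot→Q→U→X→Port: bottleneck 7, flow now 19.
No augmenting path remains; maximum flow = 19.
In the residual graph, reachable from Depot: {Depot, P, Q, R, U, V, W}.
Min-cut edges: U→X (9), V→Port (5), W→Port (5); capacity 9 + 5 + 5 = 19.
This cut is saturated, so no flow can exceed 19.

19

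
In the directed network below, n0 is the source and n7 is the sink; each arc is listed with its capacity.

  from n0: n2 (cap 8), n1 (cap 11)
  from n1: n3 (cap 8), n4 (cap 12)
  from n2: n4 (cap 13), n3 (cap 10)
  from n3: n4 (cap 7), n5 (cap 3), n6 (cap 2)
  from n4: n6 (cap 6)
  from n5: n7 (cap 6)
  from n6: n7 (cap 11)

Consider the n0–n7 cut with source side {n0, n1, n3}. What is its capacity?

Edges leaving {n0, n1, n3}: n0→n2 (8), n1→n4 (12), n3→n4 (7), n3→n5 (3), n3→n6 (2).
Cut capacity = 8 + 12 + 7 + 3 + 2 = 32.

32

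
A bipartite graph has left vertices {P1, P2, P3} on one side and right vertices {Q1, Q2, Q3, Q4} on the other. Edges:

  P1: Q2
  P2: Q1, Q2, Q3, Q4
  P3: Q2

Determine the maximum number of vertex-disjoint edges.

2

Unit-capacity flow: source→left, listed edges, right→sink; max matching = max flow.
Augmenting path P1→Q2 (+1); matched 1.
Augmenting path P2→Q1 (+1); matched 2.
No augmenting path remains; maximum matching = 2.
König certificate: {P2, Q2} is a vertex cover of size 2 (every listed pair touches it), so no matching can be larger.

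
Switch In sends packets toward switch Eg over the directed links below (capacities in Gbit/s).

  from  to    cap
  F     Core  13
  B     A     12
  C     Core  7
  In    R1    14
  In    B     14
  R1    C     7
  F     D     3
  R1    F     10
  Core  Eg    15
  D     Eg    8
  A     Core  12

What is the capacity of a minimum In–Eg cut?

18

Augment In→R1→C→Core→Eg: bottleneck 7, flow now 7.
Augment In→R1→F→D→Eg: bottleneck 3, flow now 10.
Augment In→R1→F→Core→Eg: bottleneck 4, flow now 14.
Augment In→B→A→Core→Eg: bottleneck 4, flow now 18.
No augmenting path remains; maximum flow = 18.
By max-flow min-cut, the minimum cut capacity equals the max flow.
In the residual graph, reachable from In: {In, R1, B, A, C, F, Core}.
Min-cut edges: F→D (3), Core→Eg (15); capacity 3 + 15 = 18.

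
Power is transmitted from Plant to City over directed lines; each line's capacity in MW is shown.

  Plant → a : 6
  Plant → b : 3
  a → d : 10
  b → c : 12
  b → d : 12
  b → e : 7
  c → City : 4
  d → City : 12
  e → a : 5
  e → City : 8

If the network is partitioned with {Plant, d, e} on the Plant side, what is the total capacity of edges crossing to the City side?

Edges leaving {Plant, d, e}: Plant→a (6), Plant→b (3), d→City (12), e→a (5), e→City (8).
Cut capacity = 6 + 3 + 12 + 5 + 8 = 34.

34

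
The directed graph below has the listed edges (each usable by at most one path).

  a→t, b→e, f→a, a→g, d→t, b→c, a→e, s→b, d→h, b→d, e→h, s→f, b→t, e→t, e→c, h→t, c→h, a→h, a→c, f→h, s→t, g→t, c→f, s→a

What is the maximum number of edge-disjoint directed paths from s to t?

Assign every edge capacity 1; by Menger, the answer equals the max flow.
Path s→t (+1); total 1.
Path s→a→t (+1); total 2.
Path s→b→t (+1); total 3.
Path s→f→h→t (+1); total 4.
No residual s→t path; max flow = 4.
Certifying cut of size 4: {s→a, s→b, s→f, s→t}.

4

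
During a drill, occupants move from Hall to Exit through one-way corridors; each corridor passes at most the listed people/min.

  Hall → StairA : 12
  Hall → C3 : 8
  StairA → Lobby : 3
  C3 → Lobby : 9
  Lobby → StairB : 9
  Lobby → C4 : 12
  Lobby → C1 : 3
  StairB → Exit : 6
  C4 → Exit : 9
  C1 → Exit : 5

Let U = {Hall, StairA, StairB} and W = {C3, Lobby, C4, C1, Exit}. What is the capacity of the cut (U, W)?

Edges leaving {Hall, StairA, StairB}: Hall→C3 (8), StairA→Lobby (3), StairB→Exit (6).
Cut capacity = 8 + 3 + 6 = 17.

17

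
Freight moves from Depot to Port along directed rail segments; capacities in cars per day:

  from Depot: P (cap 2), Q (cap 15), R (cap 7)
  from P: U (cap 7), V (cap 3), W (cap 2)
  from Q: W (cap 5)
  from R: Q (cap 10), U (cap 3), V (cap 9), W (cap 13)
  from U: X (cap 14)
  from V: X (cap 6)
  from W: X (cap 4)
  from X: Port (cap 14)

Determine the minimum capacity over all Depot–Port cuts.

Augment Depot→P→U→X→Port: bottleneck 2, flow now 2.
Augment Depot→Q→W→X→Port: bottleneck 4, flow now 6.
Augment Depot→R→U→X→Port: bottleneck 3, flow now 9.
Augment Depot→R→V→X→Port: bottleneck 4, flow now 13.
No augmenting path remains; maximum flow = 13.
By max-flow min-cut, the minimum cut capacity equals the max flow.
In the residual graph, reachable from Depot: {Depot, Q, W}.
Min-cut edges: Depot→P (2), Depot→R (7), W→X (4); capacity 2 + 7 + 4 = 13.

13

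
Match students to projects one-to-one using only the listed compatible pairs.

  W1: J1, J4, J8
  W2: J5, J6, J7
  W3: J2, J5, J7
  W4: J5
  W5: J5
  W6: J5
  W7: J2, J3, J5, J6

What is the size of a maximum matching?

5

Unit-capacity flow: source→left, listed edges, right→sink; max matching = max flow.
Augmenting path W1→J1 (+1); matched 1.
Augmenting path W2→J5 (+1); matched 2.
Augmenting path W3→J2 (+1); matched 3.
Augmenting path W7→J3 (+1); matched 4.
Augmenting path W4→J5→W2→J6 (+1); matched 5.
No augmenting path remains; maximum matching = 5.
König certificate: {W1, W2, W3, W7, J5} is a vertex cover of size 5 (every listed pair touches it), so no matching can be larger.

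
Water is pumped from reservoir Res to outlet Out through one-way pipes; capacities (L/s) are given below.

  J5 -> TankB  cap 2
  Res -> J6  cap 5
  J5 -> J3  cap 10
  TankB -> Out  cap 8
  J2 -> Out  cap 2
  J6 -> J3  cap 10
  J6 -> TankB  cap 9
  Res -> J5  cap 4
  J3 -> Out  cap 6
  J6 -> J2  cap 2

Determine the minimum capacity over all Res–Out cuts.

9

Augment Res→J6→J3→Out: bottleneck 5, flow now 5.
Augment Res→J5→J3→Out: bottleneck 1, flow now 6.
Augment Res→J5→TankB→Out: bottleneck 2, flow now 8.
Augment Res→J5→J3→J6→TankB→Out: bottleneck 1, flow now 9. (uses reverse residual edge)
No augmenting path remains; maximum flow = 9.
By max-flow min-cut, the minimum cut capacity equals the max flow.
In the residual graph, reachable from Res: {Res}.
Min-cut edges: Res→J6 (5), Res→J5 (4); capacity 5 + 4 = 9.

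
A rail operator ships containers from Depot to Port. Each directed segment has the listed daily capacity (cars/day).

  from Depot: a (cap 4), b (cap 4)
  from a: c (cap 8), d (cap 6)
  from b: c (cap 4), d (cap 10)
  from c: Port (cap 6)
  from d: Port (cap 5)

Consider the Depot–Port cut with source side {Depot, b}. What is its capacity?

Edges leaving {Depot, b}: Depot→a (4), b→c (4), b→d (10).
Cut capacity = 4 + 4 + 10 = 18.

18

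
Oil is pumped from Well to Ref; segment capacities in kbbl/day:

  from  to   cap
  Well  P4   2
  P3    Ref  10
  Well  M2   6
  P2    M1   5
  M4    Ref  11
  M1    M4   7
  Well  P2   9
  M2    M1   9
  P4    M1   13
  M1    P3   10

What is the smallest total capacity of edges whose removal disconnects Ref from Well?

13

Augment Well→M2→M1→P3→Ref: bottleneck 6, flow now 6.
Augment Well→P2→M1→P3→Ref: bottleneck 4, flow now 10.
Augment Well→P2→M1→M4→Ref: bottleneck 1, flow now 11.
Augment Well→P4→M1→M4→Ref: bottleneck 2, flow now 13.
No augmenting path remains; maximum flow = 13.
By max-flow min-cut, the minimum cut capacity equals the max flow.
In the residual graph, reachable from Well: {Well, P2}.
Min-cut edges: Well→M2 (6), Well→P4 (2), P2→M1 (5); capacity 6 + 2 + 5 = 13.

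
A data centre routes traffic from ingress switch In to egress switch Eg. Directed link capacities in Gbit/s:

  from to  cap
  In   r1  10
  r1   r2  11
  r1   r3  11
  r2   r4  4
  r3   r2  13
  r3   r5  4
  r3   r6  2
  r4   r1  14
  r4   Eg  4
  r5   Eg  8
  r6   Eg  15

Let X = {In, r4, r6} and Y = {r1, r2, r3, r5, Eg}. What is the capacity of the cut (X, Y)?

43

Edges leaving {In, r4, r6}: In→r1 (10), r4→r1 (14), r4→Eg (4), r6→Eg (15).
Cut capacity = 10 + 14 + 4 + 15 = 43.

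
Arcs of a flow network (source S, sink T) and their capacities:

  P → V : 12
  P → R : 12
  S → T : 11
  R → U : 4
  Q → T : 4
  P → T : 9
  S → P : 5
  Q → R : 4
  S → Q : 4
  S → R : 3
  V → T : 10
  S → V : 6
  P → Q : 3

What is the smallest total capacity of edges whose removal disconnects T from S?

Augment S→T: bottleneck 11, flow now 11.
Augment S→P→T: bottleneck 5, flow now 16.
Augment S→Q→T: bottleneck 4, flow now 20.
Augment S→V→T: bottleneck 6, flow now 26.
No augmenting path remains; maximum flow = 26.
By max-flow min-cut, the minimum cut capacity equals the max flow.
In the residual graph, reachable from S: {S, R, U}.
Min-cut edges: S→P (5), S→Q (4), S→V (6), S→T (11); capacity 5 + 4 + 6 + 11 = 26.

26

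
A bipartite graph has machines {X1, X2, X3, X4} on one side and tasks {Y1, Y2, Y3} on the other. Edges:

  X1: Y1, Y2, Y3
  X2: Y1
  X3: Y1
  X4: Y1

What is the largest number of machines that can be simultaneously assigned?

Unit-capacity flow: source→left, listed edges, right→sink; max matching = max flow.
Augmenting path X1→Y1 (+1); matched 1.
Augmenting path X2→Y1→X1→Y2 (+1); matched 2.
No augmenting path remains; maximum matching = 2.
König certificate: {X1, Y1} is a vertex cover of size 2 (every listed pair touches it), so no matching can be larger.

2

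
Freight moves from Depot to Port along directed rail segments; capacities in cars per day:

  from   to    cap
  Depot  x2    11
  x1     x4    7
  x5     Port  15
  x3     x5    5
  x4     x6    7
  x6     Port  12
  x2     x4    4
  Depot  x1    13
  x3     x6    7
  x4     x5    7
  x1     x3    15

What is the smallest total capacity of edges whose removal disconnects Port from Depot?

17

Augment Depot→x1→x3→x5→Port: bottleneck 5, flow now 5.
Augment Depot→x1→x3→x6→Port: bottleneck 7, flow now 12.
Augment Depot→x1→x4→x5→Port: bottleneck 1, flow now 13.
Augment Depot→x2→x4→x5→Port: bottleneck 4, flow now 17.
No augmenting path remains; maximum flow = 17.
By max-flow min-cut, the minimum cut capacity equals the max flow.
In the residual graph, reachable from Depot: {Depot, x2}.
Min-cut edges: Depot→x1 (13), x2→x4 (4); capacity 13 + 4 = 17.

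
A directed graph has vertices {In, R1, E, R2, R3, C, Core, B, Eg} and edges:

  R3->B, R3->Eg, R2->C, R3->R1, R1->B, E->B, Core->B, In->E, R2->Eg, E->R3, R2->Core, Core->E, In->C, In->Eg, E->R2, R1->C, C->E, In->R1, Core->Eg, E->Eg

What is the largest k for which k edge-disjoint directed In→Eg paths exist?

Assign every edge capacity 1; by Menger, the answer equals the max flow.
Path In→Eg (+1); total 1.
Path In→E→Eg (+1); total 2.
Path In→C→E→R2→Eg (+1); total 3.
No residual In→Eg path; max flow = 3.
Certifying cut of size 3: {C→E, In→E, In→Eg}.

3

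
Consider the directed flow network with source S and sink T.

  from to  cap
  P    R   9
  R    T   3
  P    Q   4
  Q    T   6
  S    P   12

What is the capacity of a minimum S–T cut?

Augment S→P→Q→T: bottleneck 4, flow now 4.
Augment S→P→R→T: bottleneck 3, flow now 7.
No augmenting path remains; maximum flow = 7.
By max-flow min-cut, the minimum cut capacity equals the max flow.
In the residual graph, reachable from S: {S, P, R}.
Min-cut edges: P→Q (4), R→T (3); capacity 4 + 3 = 7.

7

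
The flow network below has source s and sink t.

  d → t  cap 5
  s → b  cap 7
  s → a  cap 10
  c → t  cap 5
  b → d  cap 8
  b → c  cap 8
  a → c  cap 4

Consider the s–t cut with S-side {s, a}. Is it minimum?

Given cut capacity: 7 + 4 = 11.
Augment s→a→c→t: bottleneck 4, flow now 4.
Augment s→b→c→t: bottleneck 1, flow now 5.
Augment s→b→d→t: bottleneck 5, flow now 10.
No augmenting path remains; maximum flow = 10.
In the residual graph, reachable from s: {s, a, b, c, d}.
Min-cut edges: c→t (5), d→t (5); capacity 5 + 5 = 10.
Cut capacity 11 exceeds the max flow 10, so it is not minimum.

No — its capacity is 11, but the minimum cut has capacity 10.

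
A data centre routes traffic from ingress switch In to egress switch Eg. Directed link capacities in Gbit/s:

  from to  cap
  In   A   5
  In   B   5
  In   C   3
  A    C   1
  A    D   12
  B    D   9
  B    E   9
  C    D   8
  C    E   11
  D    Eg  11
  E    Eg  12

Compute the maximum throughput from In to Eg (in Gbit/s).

Augment In→A→D→Eg: bottleneck 5, flow now 5.
Augment In→B→D→Eg: bottleneck 5, flow now 10.
Augment In→C→D→Eg: bottleneck 1, flow now 11.
Augment In→C→E→Eg: bottleneck 2, flow now 13.
No augmenting path remains; maximum flow = 13.
In the residual graph, reachable from In: {In}.
Min-cut edges: In→A (5), In→B (5), In→C (3); capacity 5 + 5 + 3 = 13.
This cut is saturated, so no flow can exceed 13.

13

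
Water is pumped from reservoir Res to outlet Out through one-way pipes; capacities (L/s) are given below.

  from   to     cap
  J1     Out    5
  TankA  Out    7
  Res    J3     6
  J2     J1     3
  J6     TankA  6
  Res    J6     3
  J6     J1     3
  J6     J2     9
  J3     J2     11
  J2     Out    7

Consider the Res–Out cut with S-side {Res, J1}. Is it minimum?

No — its capacity is 14, but the minimum cut has capacity 9.

Given cut capacity: 6 + 3 + 5 = 14.
Augment Res→J3→J2→Out: bottleneck 6, flow now 6.
Augment Res→J6→TankA→Out: bottleneck 3, flow now 9.
No augmenting path remains; maximum flow = 9.
In the residual graph, reachable from Res: {Res}.
Min-cut edges: Res→J3 (6), Res→J6 (3); capacity 6 + 3 = 9.
Cut capacity 14 exceeds the max flow 9, so it is not minimum.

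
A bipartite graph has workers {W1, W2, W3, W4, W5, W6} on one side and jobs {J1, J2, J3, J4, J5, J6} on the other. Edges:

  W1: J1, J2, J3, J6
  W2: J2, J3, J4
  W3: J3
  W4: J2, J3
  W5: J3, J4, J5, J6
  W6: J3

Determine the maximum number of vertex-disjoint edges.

Unit-capacity flow: source→left, listed edges, right→sink; max matching = max flow.
Augmenting path W1→J1 (+1); matched 1.
Augmenting path W2→J2 (+1); matched 2.
Augmenting path W3→J3 (+1); matched 3.
Augmenting path W5→J4 (+1); matched 4.
Augmenting path W4→J2→W2→J4→W5→J5 (+1); matched 5.
No augmenting path remains; maximum matching = 5.
König certificate: {W1, W2, W4, W5, J3} is a vertex cover of size 5 (every listed pair touches it), so no matching can be larger.

5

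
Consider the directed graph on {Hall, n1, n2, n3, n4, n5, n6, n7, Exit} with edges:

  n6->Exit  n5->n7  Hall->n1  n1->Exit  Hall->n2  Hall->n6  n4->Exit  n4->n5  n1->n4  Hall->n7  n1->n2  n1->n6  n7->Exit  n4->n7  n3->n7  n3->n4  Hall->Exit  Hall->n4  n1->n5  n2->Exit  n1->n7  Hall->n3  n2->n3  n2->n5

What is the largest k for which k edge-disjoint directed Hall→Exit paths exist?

Assign every edge capacity 1; by Menger, the answer equals the max flow.
Path Hall→Exit (+1); total 1.
Path Hall→n1→Exit (+1); total 2.
Path Hall→n2→Exit (+1); total 3.
Path Hall→n4→Exit (+1); total 4.
Path Hall→n6→Exit (+1); total 5.
Path Hall→n7→Exit (+1); total 6.
No residual Hall→Exit path; max flow = 6.
Certifying cut of size 6: {Hall→Exit, Hall→n1, Hall→n2, Hall→n6, n4→Exit, n7→Exit}.

6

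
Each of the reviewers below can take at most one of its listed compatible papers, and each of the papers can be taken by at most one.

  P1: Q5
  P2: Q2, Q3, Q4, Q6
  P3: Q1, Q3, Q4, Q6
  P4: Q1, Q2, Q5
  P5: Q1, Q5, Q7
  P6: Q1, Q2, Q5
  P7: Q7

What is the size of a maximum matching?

Unit-capacity flow: source→left, listed edges, right→sink; max matching = max flow.
Augmenting path P1→Q5 (+1); matched 1.
Augmenting path P2→Q2 (+1); matched 2.
Augmenting path P3→Q1 (+1); matched 3.
Augmenting path P5→Q7 (+1); matched 4.
Augmenting path P4→Q1→P3→Q3 (+1); matched 5.
Augmenting path P6→Q2→P2→Q4 (+1); matched 6.
No augmenting path remains; maximum matching = 6.
König certificate: {P2, P3, Q1, Q2, Q5, Q7} is a vertex cover of size 6 (every listed pair touches it), so no matching can be larger.

6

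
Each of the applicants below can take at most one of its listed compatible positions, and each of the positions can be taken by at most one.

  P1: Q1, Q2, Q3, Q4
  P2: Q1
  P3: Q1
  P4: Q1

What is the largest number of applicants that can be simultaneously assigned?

Unit-capacity flow: source→left, listed edges, right→sink; max matching = max flow.
Augmenting path P1→Q1 (+1); matched 1.
Augmenting path P2→Q1→P1→Q2 (+1); matched 2.
No augmenting path remains; maximum matching = 2.
König certificate: {P1, Q1} is a vertex cover of size 2 (every listed pair touches it), so no matching can be larger.

2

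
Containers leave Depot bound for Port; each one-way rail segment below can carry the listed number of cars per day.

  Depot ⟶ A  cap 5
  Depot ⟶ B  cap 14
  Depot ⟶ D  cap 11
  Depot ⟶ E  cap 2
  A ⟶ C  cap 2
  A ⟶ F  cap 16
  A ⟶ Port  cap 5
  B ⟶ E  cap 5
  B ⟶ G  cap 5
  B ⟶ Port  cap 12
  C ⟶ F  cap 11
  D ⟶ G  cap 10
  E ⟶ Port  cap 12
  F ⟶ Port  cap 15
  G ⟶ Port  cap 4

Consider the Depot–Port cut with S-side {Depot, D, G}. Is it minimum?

Given cut capacity: 5 + 14 + 2 + 4 = 25.
Augment Depot→A→Port: bottleneck 5, flow now 5.
Augment Depot→B→Port: bottleneck 12, flow now 17.
Augment Depot→E→Port: bottleneck 2, flow now 19.
Augment Depot→B→E→Port: bottleneck 2, flow now 21.
Augment Depot→D→G→Port: bottleneck 4, flow now 25.
No augmenting path remains; maximum flow = 25.
Cut capacity 25 equals the max flow, so it is a minimum cut.

Yes — it is a minimum cut (capacity 25).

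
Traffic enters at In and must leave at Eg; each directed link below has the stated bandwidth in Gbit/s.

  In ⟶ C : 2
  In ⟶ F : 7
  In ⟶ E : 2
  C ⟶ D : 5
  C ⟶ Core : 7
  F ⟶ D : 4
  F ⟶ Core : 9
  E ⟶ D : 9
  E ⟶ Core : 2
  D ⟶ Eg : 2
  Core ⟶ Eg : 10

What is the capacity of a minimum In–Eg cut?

Augment In→C→D→Eg: bottleneck 2, flow now 2.
Augment In→F→Core→Eg: bottleneck 7, flow now 9.
Augment In→E→Core→Eg: bottleneck 2, flow now 11.
No augmenting path remains; maximum flow = 11.
By max-flow min-cut, the minimum cut capacity equals the max flow.
In the residual graph, reachable from In: {In}.
Min-cut edges: In→C (2), In→F (7), In→E (2); capacity 2 + 7 + 2 = 11.

11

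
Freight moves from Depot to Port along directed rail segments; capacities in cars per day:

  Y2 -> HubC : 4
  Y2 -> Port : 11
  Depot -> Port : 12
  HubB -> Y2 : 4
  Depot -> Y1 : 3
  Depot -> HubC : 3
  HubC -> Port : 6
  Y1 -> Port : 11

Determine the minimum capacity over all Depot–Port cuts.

Augment Depot→Port: bottleneck 12, flow now 12.
Augment Depot→Y1→Port: bottleneck 3, flow now 15.
Augment Depot→HubC→Port: bottleneck 3, flow now 18.
No augmenting path remains; maximum flow = 18.
By max-flow min-cut, the minimum cut capacity equals the max flow.
In the residual graph, reachable from Depot: {Depot}.
Min-cut edges: Depot→Y1 (3), Depot→HubC (3), Depot→Port (12); capacity 3 + 3 + 12 = 18.

18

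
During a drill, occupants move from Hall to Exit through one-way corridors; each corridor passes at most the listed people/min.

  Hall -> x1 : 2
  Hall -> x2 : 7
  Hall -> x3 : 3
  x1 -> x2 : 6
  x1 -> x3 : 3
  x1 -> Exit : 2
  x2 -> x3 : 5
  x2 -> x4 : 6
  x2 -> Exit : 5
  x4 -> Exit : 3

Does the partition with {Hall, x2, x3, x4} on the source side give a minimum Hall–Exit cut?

Given cut capacity: 2 + 5 + 3 = 10.
Augment Hall→x1→Exit: bottleneck 2, flow now 2.
Augment Hall→x2→Exit: bottleneck 5, flow now 7.
Augment Hall→x2→x4→Exit: bottleneck 2, flow now 9.
No augmenting path remains; maximum flow = 9.
In the residual graph, reachable from Hall: {Hall, x3}.
Min-cut edges: Hall→x1 (2), Hall→x2 (7); capacity 2 + 7 = 9.
Cut capacity 10 exceeds the max flow 9, so it is not minimum.

No — its capacity is 10, but the minimum cut has capacity 9.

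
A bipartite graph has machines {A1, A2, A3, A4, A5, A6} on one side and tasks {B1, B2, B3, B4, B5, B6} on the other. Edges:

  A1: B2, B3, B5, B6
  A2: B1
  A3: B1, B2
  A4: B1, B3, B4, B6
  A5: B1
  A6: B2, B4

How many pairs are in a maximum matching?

5

Unit-capacity flow: source→left, listed edges, right→sink; max matching = max flow.
Augmenting path A1→B2 (+1); matched 1.
Augmenting path A2→B1 (+1); matched 2.
Augmenting path A4→B3 (+1); matched 3.
Augmenting path A6→B4 (+1); matched 4.
Augmenting path A3→B2→A1→B5 (+1); matched 5.
No augmenting path remains; maximum matching = 5.
König certificate: {A1, A3, A4, A6, B1} is a vertex cover of size 5 (every listed pair touches it), so no matching can be larger.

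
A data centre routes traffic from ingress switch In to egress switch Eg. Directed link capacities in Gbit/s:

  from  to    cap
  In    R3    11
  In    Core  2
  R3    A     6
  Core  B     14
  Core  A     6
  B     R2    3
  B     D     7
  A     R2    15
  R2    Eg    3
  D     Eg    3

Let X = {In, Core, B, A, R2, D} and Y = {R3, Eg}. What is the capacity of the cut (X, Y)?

17

Edges leaving {In, Core, B, A, R2, D}: In→R3 (11), R2→Eg (3), D→Eg (3).
Cut capacity = 11 + 3 + 3 = 17.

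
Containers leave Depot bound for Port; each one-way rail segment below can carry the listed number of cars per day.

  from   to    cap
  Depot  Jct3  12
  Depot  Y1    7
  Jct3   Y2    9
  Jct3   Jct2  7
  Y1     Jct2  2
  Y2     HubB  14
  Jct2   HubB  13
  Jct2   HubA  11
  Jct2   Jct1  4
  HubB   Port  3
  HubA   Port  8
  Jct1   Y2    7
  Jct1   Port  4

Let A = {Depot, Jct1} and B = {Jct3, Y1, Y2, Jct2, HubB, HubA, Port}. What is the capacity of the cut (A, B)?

Edges leaving {Depot, Jct1}: Depot→Jct3 (12), Depot→Y1 (7), Jct1→Y2 (7), Jct1→Port (4).
Cut capacity = 12 + 7 + 7 + 4 = 30.

30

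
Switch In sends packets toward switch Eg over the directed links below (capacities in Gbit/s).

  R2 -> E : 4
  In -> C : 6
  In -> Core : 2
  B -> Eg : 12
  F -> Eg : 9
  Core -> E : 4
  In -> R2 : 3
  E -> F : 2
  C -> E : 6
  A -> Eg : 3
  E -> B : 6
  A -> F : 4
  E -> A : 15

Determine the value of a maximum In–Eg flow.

11

Augment In→Core→E→B→Eg: bottleneck 2, flow now 2.
Augment In→C→E→B→Eg: bottleneck 4, flow now 6.
Augment In→C→E→A→Eg: bottleneck 2, flow now 8.
Augment In→R2→E→A→Eg: bottleneck 1, flow now 9.
Augment In→R2→E→F→Eg: bottleneck 2, flow now 11.
No augmenting path remains; maximum flow = 11.
In the residual graph, reachable from In: {In}.
Min-cut edges: In→Core (2), In→C (6), In→R2 (3); capacity 2 + 6 + 3 = 11.
This cut is saturated, so no flow can exceed 11.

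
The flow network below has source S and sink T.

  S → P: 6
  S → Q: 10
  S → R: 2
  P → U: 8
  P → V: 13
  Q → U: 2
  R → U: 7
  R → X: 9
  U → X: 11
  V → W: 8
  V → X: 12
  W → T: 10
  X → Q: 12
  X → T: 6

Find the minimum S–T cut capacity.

Augment S→R→X→T: bottleneck 2, flow now 2.
Augment S→P→U→X→T: bottleneck 4, flow now 6.
Augment S→P→V→W→T: bottleneck 2, flow now 8.
Augment S→Q→U→P→V→W→T: bottleneck 2, flow now 10. (uses reverse residual edge)
No augmenting path remains; maximum flow = 10.
By max-flow min-cut, the minimum cut capacity equals the max flow.
In the residual graph, reachable from S: {S, Q}.
Min-cut edges: S→P (6), S→R (2), Q→U (2); capacity 6 + 2 + 2 = 10.

10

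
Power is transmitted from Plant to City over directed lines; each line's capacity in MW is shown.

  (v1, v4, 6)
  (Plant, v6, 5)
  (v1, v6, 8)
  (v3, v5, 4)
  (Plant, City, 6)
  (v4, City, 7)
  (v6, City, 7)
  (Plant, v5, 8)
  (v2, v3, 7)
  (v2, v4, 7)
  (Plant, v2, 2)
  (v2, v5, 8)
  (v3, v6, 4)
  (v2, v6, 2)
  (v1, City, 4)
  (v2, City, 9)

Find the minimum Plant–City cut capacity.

Augment Plant→City: bottleneck 6, flow now 6.
Augment Plant→v2→City: bottleneck 2, flow now 8.
Augment Plant→v6→City: bottleneck 5, flow now 13.
No augmenting path remains; maximum flow = 13.
By max-flow min-cut, the minimum cut capacity equals the max flow.
In the residual graph, reachable from Plant: {Plant, v5}.
Min-cut edges: Plant→v2 (2), Plant→v6 (5), Plant→City (6); capacity 2 + 5 + 6 = 13.

13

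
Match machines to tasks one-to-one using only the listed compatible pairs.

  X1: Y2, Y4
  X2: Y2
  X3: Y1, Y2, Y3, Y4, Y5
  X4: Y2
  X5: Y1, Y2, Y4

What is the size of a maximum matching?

4

Unit-capacity flow: source→left, listed edges, right→sink; max matching = max flow.
Augmenting path X1→Y2 (+1); matched 1.
Augmenting path X3→Y1 (+1); matched 2.
Augmenting path X5→Y4 (+1); matched 3.
Augmenting path X2→Y2→X1→Y4→X5→Y1→X3→Y3 (+1); matched 4.
No augmenting path remains; maximum matching = 4.
König certificate: {X1, X3, X5, Y2} is a vertex cover of size 4 (every listed pair touches it), so no matching can be larger.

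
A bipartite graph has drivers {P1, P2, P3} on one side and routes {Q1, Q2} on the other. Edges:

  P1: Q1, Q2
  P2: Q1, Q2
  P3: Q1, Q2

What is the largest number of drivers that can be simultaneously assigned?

Unit-capacity flow: source→left, listed edges, right→sink; max matching = max flow.
Augmenting path P1→Q1 (+1); matched 1.
Augmenting path P2→Q2 (+1); matched 2.
No augmenting path remains; maximum matching = 2.
König certificate: {Q1, Q2} is a vertex cover of size 2 (every listed pair touches it), so no matching can be larger.

2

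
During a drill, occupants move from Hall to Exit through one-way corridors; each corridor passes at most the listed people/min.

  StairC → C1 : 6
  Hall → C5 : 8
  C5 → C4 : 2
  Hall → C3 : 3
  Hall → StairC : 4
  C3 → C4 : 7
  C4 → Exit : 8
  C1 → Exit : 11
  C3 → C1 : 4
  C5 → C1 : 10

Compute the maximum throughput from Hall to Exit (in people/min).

15

Augment Hall→C3→C4→Exit: bottleneck 3, flow now 3.
Augment Hall→StairC→C1→Exit: bottleneck 4, flow now 7.
Augment Hall→C5→C4→Exit: bottleneck 2, flow now 9.
Augment Hall→C5→C1→Exit: bottleneck 6, flow now 15.
No augmenting path remains; maximum flow = 15.
In the residual graph, reachable from Hall: {Hall}.
Min-cut edges: Hall→C3 (3), Hall→StairC (4), Hall→C5 (8); capacity 3 + 4 + 8 = 15.
This cut is saturated, so no flow can exceed 15.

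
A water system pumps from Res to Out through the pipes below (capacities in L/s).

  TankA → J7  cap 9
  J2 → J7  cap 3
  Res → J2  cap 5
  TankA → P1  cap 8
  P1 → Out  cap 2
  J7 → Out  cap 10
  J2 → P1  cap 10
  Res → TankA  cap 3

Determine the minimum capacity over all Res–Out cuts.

Augment Res→TankA→J7→Out: bottleneck 3, flow now 3.
Augment Res→J2→J7→Out: bottleneck 3, flow now 6.
Augment Res→J2→P1→Out: bottleneck 2, flow now 8.
No augmenting path remains; maximum flow = 8.
By max-flow min-cut, the minimum cut capacity equals the max flow.
In the residual graph, reachable from Res: {Res}.
Min-cut edges: Res→TankA (3), Res→J2 (5); capacity 3 + 5 = 8.

8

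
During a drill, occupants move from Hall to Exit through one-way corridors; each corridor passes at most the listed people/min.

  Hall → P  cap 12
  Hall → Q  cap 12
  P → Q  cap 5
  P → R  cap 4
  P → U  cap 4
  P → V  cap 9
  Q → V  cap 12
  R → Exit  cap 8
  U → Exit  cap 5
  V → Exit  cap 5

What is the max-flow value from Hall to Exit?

Augment Hall→P→R→Exit: bottleneck 4, flow now 4.
Augment Hall→P→U→Exit: bottleneck 4, flow now 8.
Augment Hall→P→V→Exit: bottleneck 4, flow now 12.
Augment Hall→Q→V→Exit: bottleneck 1, flow now 13.
No augmenting path remains; maximum flow = 13.
In the residual graph, reachable from Hall: {Hall, P, Q, V}.
Min-cut edges: P→R (4), P→U (4), V→Exit (5); capacity 4 + 4 + 5 = 13.
This cut is saturated, so no flow can exceed 13.

13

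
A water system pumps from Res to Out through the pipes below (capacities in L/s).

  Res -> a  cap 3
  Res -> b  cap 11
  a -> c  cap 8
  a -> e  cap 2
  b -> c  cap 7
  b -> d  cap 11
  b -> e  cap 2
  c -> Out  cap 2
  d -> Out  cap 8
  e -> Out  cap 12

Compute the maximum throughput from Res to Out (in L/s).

14

Augment Res→a→c→Out: bottleneck 2, flow now 2.
Augment Res→a→e→Out: bottleneck 1, flow now 3.
Augment Res→b→d→Out: bottleneck 8, flow now 11.
Augment Res→b→e→Out: bottleneck 2, flow now 13.
Augment Res→b→c→a→e→Out: bottleneck 1, flow now 14. (uses reverse residual edge)
No augmenting path remains; maximum flow = 14.
In the residual graph, reachable from Res: {Res}.
Min-cut edges: Res→a (3), Res→b (11); capacity 3 + 11 = 14.
This cut is saturated, so no flow can exceed 14.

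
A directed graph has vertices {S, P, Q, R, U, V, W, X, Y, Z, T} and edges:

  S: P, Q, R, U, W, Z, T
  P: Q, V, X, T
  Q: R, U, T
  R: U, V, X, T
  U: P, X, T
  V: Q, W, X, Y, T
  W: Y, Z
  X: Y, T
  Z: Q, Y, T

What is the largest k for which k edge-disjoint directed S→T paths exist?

7

Assign every edge capacity 1; by Menger, the answer equals the max flow.
Path S→T (+1); total 1.
Path S→P→T (+1); total 2.
Path S→Q→T (+1); total 3.
Path S→R→T (+1); total 4.
Path S→U→T (+1); total 5.
Path S→Z→T (+1); total 6.
Path S→W→Z→Q→R→V→T (+1); total 7.
No residual S→T path; max flow = 7.
Certifying cut of size 7: {S→P, S→Q, S→R, S→T, S→U, S→W, S→Z}.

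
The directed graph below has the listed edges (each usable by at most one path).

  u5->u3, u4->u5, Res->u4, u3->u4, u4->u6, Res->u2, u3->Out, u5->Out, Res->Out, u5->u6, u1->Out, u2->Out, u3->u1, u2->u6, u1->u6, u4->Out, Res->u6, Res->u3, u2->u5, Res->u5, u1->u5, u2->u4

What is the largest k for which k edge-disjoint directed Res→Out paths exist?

5

Assign every edge capacity 1; by Menger, the answer equals the max flow.
Path Res→Out (+1); total 1.
Path Res→u2→Out (+1); total 2.
Path Res→u3→Out (+1); total 3.
Path Res→u4→Out (+1); total 4.
Path Res→u5→Out (+1); total 5.
No residual Res→Out path; max flow = 5.
Certifying cut of size 5: {Res→Out, Res→u2, Res→u3, Res→u4, Res→u5}.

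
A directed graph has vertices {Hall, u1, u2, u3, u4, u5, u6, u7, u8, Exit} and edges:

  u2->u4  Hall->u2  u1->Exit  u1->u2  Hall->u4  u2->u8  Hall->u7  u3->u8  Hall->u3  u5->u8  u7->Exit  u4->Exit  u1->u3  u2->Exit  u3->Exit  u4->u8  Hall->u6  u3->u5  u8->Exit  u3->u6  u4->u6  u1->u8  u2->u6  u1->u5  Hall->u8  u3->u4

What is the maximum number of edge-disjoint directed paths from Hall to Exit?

5

Assign every edge capacity 1; by Menger, the answer equals the max flow.
Path Hall→u2→Exit (+1); total 1.
Path Hall→u3→Exit (+1); total 2.
Path Hall→u4→Exit (+1); total 3.
Path Hall→u7→Exit (+1); total 4.
Path Hall→u8→Exit (+1); total 5.
No residual Hall→Exit path; max flow = 5.
Certifying cut of size 5: {Hall→u2, Hall→u3, Hall→u4, Hall→u7, Hall→u8}.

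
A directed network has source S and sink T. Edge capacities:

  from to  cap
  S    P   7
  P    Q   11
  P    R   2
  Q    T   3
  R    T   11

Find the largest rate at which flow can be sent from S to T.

5

Augment S→P→Q→T: bottleneck 3, flow now 3.
Augment S→P→R→T: bottleneck 2, flow now 5.
No augmenting path remains; maximum flow = 5.
In the residual graph, reachable from S: {S, P, Q}.
Min-cut edges: P→R (2), Q→T (3); capacity 2 + 3 = 5.
This cut is saturated, so no flow can exceed 5.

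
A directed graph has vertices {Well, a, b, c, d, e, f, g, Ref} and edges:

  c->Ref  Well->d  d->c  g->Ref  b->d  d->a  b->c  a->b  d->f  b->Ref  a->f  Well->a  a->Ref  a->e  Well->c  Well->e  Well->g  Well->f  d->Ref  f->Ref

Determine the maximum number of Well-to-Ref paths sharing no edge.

Assign every edge capacity 1; by Menger, the answer equals the max flow.
Path Well→a→Ref (+1); total 1.
Path Well→c→Ref (+1); total 2.
Path Well→d→Ref (+1); total 3.
Path Well→f→Ref (+1); total 4.
Path Well→g→Ref (+1); total 5.
No residual Well→Ref path; max flow = 5.
Certifying cut of size 5: {Well→a, Well→c, Well→d, Well→f, Well→g}.

5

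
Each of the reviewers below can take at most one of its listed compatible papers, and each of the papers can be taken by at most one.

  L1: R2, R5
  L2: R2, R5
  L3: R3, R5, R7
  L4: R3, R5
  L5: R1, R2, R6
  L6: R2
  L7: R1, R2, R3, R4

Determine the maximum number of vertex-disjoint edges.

6

Unit-capacity flow: source→left, listed edges, right→sink; max matching = max flow.
Augmenting path L1→R2 (+1); matched 1.
Augmenting path L2→R5 (+1); matched 2.
Augmenting path L3→R3 (+1); matched 3.
Augmenting path L5→R1 (+1); matched 4.
Augmenting path L7→R4 (+1); matched 5.
Augmenting path L4→R3→L3→R7 (+1); matched 6.
No augmenting path remains; maximum matching = 6.
König certificate: {L3, L4, L5, L7, R2, R5} is a vertex cover of size 6 (every listed pair touches it), so no matching can be larger.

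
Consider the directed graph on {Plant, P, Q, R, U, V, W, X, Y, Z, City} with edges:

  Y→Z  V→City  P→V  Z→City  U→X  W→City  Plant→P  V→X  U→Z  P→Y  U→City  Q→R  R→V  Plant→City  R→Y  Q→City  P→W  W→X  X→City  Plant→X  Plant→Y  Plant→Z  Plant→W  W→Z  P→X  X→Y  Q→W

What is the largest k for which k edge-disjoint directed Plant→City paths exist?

Assign every edge capacity 1; by Menger, the answer equals the max flow.
Path Plant→City (+1); total 1.
Path Plant→W→City (+1); total 2.
Path Plant→X→City (+1); total 3.
Path Plant→Z→City (+1); total 4.
Path Plant→P→V→City (+1); total 5.
No residual Plant→City path; max flow = 5.
Certifying cut of size 5: {Plant→City, Plant→P, Plant→W, Plant→X, Z→City}.

5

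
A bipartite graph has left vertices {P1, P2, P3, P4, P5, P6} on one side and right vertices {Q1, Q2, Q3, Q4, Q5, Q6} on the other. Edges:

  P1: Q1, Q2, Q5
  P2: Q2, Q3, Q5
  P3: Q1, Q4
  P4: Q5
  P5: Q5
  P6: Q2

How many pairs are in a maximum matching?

5

Unit-capacity flow: source→left, listed edges, right→sink; max matching = max flow.
Augmenting path P1→Q1 (+1); matched 1.
Augmenting path P2→Q2 (+1); matched 2.
Augmenting path P3→Q4 (+1); matched 3.
Augmenting path P4→Q5 (+1); matched 4.
Augmenting path P6→Q2→P2→Q3 (+1); matched 5.
No augmenting path remains; maximum matching = 5.
König certificate: {P1, P2, P3, P6, Q5} is a vertex cover of size 5 (every listed pair touches it), so no matching can be larger.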